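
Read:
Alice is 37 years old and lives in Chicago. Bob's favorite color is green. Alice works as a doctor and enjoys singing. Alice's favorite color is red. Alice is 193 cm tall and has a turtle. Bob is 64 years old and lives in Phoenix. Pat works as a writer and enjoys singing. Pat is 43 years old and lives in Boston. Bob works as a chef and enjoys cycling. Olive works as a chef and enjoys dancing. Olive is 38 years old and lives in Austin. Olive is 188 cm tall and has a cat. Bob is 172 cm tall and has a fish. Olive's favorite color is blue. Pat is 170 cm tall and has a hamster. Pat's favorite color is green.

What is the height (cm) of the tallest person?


Tallest: Alice at 193 cm

193


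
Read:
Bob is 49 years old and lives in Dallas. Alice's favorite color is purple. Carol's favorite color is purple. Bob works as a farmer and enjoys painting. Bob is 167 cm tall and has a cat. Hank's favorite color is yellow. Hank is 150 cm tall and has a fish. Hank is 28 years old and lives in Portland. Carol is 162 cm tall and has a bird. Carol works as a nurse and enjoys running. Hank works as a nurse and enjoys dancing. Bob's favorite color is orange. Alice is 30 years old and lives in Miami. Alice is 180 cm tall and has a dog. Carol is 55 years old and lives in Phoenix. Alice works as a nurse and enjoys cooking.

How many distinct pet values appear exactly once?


Unique pet values: 4

4


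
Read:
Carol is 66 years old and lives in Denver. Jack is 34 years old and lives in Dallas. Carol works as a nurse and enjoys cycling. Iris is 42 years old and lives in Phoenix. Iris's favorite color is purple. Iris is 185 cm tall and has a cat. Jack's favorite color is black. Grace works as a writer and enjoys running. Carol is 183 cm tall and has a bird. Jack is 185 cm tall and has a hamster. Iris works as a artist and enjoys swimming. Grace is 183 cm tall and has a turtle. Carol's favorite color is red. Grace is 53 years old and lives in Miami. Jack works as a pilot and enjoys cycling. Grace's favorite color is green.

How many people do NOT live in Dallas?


Not in Dallas: 3

3


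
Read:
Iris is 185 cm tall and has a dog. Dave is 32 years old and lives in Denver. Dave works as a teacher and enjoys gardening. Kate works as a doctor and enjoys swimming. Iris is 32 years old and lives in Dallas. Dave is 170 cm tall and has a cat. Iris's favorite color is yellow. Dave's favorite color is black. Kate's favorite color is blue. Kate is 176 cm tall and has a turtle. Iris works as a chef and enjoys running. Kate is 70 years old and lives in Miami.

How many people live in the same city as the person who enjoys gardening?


Person with hobby gardening is Dave, city Denver. Count = 1

1


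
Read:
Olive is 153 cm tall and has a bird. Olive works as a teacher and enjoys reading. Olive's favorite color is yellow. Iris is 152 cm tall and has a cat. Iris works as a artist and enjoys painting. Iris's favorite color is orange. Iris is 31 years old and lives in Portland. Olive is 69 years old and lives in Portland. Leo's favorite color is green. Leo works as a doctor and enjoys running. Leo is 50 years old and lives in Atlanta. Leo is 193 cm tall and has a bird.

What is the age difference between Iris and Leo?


|31 - 50| = 19

19


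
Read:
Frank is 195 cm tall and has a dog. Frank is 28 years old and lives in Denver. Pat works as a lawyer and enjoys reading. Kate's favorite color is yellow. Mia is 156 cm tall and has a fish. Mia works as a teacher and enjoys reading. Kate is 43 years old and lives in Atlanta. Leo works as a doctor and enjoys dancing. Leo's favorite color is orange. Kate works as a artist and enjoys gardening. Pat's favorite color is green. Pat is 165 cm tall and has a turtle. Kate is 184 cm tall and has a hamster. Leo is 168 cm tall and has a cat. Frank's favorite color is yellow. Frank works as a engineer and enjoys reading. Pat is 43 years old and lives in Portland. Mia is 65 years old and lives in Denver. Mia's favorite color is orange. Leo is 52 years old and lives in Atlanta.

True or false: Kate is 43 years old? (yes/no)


Kate is actually 43. yes

yes


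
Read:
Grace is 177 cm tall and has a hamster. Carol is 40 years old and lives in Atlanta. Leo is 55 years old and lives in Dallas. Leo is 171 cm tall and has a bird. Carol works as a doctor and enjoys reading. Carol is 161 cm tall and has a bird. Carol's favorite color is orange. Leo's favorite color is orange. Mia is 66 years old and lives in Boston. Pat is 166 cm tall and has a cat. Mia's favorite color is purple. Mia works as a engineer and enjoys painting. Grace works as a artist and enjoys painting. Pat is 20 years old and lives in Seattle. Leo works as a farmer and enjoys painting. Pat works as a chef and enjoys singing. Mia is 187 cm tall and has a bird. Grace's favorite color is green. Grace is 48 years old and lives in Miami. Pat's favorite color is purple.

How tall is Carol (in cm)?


Carol is 161 cm tall

161


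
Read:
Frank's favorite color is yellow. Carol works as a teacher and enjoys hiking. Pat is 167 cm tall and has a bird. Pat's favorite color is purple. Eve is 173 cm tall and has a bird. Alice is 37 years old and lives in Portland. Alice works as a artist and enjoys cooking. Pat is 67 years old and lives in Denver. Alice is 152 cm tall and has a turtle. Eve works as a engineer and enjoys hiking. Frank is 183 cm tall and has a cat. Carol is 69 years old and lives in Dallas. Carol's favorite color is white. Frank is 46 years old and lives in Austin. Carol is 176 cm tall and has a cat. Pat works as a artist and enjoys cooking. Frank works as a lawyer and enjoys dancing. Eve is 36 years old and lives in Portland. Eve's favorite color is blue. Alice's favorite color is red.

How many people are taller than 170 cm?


Taller than 170: 3

3


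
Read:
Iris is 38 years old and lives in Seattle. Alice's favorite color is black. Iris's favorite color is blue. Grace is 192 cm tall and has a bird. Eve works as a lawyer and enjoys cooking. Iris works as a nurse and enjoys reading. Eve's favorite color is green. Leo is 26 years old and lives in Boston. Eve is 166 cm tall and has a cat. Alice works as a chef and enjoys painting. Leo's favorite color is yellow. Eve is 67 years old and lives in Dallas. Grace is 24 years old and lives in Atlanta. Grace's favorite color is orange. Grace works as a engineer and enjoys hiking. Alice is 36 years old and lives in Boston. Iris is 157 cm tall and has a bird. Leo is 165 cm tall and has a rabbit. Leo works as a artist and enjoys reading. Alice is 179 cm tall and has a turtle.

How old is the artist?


The artist is Leo, age 26

26


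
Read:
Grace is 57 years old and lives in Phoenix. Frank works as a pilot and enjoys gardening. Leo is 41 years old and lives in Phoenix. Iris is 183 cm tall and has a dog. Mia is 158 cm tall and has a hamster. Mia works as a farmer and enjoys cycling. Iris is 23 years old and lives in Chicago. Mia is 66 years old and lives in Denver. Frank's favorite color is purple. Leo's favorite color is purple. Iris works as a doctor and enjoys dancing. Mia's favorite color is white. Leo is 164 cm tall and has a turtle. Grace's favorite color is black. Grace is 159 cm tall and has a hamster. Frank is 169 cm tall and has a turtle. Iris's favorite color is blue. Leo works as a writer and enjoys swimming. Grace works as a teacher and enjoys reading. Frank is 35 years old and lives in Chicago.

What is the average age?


Sum=222, n=5, avg=44.4

44.4


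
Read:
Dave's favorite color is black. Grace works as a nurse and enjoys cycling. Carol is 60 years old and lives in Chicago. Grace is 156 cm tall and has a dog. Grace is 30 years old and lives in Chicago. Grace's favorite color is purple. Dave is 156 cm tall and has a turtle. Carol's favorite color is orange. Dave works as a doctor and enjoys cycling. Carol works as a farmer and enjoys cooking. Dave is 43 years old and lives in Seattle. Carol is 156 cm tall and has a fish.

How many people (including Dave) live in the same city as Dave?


Dave lives in Seattle. Count = 1

1


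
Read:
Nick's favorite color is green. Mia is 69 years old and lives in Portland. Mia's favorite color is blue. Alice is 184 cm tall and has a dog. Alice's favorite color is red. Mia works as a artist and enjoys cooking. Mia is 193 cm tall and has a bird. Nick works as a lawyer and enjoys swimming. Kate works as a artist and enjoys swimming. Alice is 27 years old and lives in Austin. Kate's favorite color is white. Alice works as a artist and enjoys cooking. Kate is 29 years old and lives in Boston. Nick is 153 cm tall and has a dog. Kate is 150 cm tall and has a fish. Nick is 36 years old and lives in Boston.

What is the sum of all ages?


27+69+29+36 = 161

161


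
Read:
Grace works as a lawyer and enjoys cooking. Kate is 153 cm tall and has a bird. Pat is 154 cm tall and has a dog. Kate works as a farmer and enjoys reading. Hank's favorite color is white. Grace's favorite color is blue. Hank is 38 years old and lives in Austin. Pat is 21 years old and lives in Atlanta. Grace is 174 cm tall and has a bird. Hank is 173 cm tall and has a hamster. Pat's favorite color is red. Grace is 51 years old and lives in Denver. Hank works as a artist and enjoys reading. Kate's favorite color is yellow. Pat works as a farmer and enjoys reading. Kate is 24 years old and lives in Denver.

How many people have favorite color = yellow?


Count: 1

1


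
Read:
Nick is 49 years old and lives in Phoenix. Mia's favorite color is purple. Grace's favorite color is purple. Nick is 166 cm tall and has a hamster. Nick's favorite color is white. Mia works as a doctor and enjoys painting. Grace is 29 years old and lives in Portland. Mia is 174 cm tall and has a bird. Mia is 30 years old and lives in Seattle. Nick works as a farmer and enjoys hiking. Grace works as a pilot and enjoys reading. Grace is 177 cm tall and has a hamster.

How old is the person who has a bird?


Person with bird is Mia, age 30

30


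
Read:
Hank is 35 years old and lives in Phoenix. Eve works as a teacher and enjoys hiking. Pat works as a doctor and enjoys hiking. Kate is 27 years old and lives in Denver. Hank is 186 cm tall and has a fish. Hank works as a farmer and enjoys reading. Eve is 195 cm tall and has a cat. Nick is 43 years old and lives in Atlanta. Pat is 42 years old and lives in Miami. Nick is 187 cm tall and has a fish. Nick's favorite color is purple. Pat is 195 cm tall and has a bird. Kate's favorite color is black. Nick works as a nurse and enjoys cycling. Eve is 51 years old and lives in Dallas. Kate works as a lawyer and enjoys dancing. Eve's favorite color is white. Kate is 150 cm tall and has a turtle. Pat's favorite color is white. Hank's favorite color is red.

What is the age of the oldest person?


Oldest: Eve at 51

51


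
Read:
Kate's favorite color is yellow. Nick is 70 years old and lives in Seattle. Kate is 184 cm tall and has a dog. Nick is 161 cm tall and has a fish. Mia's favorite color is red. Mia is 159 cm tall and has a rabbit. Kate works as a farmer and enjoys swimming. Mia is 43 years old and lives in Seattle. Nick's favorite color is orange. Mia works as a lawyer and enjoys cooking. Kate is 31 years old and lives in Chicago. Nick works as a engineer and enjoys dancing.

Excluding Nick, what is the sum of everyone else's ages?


Sum (excluding Nick): 74

74


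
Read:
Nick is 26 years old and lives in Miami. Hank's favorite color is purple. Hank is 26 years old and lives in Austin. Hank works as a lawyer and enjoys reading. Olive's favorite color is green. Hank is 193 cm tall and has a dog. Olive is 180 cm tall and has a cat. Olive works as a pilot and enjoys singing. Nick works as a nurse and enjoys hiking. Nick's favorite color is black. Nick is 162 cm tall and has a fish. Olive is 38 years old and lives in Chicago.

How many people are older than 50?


Filter: 0

0


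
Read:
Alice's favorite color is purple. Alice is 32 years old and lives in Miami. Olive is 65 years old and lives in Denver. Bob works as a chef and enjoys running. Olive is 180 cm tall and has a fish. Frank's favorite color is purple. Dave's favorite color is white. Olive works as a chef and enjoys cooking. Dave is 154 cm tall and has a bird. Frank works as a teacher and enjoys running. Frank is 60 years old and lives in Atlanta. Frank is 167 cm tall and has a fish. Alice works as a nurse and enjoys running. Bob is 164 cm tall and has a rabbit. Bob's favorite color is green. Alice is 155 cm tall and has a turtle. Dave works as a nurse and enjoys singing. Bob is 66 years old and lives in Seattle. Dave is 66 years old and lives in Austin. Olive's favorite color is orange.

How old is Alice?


Alice is 32 years old

32


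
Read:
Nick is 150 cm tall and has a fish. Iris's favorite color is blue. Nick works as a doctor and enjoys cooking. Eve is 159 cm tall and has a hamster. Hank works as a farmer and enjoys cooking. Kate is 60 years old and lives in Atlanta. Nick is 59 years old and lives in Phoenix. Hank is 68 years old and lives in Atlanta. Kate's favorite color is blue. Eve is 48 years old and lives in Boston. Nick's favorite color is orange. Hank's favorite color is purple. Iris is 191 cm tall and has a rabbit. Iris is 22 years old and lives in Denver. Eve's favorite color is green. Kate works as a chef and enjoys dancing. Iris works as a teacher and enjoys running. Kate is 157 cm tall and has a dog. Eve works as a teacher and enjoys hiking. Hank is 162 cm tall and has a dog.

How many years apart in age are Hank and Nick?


68 vs 59, diff = 9

9


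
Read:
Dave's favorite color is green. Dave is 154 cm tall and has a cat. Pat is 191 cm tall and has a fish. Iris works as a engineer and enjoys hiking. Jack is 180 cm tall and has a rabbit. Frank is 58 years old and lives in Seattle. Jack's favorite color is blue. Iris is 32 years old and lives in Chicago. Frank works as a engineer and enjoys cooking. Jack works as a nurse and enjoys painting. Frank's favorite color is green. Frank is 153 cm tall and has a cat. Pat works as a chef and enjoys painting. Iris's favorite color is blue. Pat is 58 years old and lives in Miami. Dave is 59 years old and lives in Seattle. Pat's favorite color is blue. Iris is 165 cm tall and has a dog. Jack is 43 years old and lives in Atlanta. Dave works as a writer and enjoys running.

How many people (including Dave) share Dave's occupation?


Dave is a writer. Count = 1

1


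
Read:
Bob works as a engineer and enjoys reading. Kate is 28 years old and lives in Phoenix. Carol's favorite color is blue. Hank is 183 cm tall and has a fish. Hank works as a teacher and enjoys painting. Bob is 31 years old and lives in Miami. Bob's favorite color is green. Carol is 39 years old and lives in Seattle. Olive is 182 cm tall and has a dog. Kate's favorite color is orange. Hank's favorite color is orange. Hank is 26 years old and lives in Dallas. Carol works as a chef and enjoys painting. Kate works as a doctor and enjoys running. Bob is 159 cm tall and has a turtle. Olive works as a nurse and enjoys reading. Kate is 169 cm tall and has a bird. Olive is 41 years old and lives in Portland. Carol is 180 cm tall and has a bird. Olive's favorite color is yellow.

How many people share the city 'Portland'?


Count: 1

1


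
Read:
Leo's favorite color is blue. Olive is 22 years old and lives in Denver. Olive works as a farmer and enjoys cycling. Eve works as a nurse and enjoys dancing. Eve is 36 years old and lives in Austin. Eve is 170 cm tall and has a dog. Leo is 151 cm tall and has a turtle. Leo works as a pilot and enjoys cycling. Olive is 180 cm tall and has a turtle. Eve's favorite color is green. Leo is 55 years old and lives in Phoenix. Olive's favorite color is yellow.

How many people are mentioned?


People: Olive, Leo, Eve. Count = 3

3


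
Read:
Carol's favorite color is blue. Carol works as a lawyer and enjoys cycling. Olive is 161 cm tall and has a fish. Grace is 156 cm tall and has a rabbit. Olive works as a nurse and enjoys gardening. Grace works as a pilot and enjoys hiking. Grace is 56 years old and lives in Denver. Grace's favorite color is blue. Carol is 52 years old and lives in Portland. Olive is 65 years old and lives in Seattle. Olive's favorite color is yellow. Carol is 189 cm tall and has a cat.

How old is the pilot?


The pilot is Grace, age 56

56


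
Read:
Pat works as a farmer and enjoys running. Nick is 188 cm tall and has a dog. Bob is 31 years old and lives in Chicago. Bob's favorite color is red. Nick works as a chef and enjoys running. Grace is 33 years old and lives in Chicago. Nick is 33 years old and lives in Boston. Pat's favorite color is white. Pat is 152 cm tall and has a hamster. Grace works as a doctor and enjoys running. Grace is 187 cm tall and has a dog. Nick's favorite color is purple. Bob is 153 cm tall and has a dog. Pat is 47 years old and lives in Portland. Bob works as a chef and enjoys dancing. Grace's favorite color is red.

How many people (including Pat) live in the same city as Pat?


Pat lives in Portland. Count = 1

1


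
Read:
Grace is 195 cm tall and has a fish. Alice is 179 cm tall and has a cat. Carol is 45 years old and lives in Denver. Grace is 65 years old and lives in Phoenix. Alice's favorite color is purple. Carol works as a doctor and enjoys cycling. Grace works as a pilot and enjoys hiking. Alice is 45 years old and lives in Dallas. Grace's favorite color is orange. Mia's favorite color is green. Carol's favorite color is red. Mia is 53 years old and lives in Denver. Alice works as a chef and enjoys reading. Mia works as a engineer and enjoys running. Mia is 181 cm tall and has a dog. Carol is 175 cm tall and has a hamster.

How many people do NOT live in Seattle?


Not in Seattle: 4

4


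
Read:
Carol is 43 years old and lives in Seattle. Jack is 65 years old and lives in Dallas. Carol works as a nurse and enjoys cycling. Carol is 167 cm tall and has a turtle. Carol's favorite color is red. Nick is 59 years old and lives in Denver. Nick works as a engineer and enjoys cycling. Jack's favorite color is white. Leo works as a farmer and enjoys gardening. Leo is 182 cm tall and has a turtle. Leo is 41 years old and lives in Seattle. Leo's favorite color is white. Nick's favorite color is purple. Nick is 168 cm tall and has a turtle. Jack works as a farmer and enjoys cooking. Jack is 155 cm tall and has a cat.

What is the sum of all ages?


65+59+43+41 = 208

208


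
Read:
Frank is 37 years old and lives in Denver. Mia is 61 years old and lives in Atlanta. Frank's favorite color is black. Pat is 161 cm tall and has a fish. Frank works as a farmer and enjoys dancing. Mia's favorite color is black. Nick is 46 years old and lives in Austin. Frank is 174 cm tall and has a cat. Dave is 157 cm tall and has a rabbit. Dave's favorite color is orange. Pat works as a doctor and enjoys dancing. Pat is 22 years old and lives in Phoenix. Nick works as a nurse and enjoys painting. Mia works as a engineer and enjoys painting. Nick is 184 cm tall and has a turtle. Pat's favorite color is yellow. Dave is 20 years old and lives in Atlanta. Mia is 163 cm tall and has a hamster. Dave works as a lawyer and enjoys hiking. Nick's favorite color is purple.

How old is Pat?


Pat is 22 years old

22


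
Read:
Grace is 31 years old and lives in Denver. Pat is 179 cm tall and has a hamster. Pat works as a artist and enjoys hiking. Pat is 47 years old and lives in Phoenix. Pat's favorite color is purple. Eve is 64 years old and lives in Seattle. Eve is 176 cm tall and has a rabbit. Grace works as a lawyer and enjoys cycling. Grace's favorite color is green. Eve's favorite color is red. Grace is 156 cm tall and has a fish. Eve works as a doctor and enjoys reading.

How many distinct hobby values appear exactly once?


Unique hobby values: 3

3


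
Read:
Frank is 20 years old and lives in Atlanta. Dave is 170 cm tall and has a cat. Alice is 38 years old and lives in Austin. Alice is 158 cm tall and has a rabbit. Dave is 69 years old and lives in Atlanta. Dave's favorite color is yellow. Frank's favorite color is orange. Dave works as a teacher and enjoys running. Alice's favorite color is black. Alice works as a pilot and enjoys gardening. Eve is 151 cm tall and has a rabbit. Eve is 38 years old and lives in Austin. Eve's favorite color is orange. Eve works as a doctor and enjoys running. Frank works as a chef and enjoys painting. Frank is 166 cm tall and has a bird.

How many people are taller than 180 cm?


Taller than 180: 0

0


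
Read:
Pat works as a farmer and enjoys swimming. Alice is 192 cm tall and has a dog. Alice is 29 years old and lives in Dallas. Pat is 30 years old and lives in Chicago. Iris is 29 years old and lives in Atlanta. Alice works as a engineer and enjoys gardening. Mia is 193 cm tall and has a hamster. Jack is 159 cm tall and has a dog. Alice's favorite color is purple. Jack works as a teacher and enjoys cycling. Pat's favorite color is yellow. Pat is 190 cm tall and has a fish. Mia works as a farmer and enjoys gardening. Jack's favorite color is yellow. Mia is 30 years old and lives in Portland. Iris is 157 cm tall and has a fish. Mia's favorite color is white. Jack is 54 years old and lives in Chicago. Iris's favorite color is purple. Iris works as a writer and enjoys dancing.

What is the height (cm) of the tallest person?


Tallest: Mia at 193 cm

193


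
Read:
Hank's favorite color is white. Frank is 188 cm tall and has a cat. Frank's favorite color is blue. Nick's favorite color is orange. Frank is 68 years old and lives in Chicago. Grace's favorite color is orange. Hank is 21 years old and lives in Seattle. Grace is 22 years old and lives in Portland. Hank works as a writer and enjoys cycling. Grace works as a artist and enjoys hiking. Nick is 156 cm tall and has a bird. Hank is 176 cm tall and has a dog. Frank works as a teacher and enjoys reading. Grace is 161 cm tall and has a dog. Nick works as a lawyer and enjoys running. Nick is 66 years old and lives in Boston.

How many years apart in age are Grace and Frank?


22 vs 68, diff = 46

46


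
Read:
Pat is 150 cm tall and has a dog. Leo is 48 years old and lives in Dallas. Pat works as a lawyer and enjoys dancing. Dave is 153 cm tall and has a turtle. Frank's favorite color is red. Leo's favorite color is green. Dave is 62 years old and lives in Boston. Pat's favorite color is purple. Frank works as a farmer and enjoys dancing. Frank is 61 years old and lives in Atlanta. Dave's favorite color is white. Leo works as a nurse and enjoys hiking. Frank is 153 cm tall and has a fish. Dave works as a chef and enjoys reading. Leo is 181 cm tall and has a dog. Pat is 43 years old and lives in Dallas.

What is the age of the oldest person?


Oldest: Dave at 62

62


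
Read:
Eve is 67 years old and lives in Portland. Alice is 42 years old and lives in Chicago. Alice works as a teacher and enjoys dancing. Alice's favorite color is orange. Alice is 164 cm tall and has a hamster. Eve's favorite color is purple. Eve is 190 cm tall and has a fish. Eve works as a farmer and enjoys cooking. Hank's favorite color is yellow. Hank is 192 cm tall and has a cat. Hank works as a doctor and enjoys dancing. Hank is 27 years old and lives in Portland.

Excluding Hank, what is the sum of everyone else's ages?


Sum (excluding Hank): 109

109


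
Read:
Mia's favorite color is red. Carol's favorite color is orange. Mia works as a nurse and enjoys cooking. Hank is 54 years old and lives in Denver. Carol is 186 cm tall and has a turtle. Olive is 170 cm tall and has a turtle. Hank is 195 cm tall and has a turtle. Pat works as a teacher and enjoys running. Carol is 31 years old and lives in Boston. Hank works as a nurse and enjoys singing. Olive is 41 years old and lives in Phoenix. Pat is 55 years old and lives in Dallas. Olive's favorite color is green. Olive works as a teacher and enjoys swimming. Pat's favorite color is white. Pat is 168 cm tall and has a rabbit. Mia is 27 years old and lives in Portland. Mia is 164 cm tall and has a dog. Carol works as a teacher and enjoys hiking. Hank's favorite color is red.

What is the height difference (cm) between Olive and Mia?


|170 - 164| = 6

6


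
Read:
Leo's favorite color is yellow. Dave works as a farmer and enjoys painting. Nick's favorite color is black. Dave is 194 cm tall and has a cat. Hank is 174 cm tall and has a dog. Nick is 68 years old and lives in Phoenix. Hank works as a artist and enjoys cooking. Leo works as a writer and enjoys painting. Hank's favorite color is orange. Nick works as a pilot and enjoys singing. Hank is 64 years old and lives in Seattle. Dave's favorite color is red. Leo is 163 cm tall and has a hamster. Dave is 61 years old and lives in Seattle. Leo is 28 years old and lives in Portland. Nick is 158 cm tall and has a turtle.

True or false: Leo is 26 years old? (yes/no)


Leo is actually 28. no

no


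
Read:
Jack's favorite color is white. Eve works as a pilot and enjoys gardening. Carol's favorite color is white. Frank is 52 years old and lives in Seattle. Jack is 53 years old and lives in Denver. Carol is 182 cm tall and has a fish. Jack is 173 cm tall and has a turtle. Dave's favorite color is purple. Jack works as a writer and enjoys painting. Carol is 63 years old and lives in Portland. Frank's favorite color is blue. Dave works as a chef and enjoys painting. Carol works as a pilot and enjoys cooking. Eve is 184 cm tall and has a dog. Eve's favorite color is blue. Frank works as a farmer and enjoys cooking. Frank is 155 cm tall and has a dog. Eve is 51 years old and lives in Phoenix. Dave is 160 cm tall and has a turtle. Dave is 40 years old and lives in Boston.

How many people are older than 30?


Filter: 5

5


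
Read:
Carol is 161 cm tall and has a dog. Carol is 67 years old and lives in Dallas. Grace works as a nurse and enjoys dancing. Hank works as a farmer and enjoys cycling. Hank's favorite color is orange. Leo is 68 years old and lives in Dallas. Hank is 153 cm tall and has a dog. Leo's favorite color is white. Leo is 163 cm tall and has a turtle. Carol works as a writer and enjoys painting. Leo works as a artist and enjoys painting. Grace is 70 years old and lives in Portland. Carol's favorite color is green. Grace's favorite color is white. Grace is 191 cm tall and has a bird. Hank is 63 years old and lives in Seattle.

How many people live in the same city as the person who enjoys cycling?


Person with hobby cycling is Hank, city Seattle. Count = 1

1


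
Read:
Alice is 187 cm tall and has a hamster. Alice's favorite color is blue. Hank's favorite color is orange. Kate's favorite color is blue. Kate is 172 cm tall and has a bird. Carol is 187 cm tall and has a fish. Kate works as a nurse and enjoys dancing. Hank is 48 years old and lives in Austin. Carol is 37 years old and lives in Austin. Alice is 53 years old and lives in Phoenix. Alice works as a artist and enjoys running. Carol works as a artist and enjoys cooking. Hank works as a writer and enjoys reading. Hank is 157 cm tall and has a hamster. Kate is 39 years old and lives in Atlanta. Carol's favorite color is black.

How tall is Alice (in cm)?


Alice is 187 cm tall

187


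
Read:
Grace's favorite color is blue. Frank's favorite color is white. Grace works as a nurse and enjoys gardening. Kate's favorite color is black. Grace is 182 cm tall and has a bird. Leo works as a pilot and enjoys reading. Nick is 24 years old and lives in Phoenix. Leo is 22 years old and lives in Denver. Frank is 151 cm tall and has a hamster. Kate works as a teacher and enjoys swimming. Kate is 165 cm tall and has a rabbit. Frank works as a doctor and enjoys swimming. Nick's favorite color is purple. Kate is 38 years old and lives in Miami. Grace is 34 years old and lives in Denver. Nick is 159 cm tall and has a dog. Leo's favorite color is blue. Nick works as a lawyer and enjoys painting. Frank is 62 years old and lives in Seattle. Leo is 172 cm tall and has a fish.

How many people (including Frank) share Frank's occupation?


Frank is a doctor. Count = 1

1


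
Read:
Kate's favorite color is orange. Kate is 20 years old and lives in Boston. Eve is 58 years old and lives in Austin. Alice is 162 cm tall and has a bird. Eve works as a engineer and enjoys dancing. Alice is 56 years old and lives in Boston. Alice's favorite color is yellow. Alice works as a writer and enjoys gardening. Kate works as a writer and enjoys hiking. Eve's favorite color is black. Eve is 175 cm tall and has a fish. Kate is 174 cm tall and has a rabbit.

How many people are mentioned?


People: Kate, Eve, Alice. Count = 3

3


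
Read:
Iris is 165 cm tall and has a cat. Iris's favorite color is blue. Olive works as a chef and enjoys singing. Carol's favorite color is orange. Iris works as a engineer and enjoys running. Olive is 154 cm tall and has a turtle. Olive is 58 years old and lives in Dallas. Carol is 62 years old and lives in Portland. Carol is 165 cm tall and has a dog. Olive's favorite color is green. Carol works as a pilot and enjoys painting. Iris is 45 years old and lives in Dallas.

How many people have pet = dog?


Count: 1

1


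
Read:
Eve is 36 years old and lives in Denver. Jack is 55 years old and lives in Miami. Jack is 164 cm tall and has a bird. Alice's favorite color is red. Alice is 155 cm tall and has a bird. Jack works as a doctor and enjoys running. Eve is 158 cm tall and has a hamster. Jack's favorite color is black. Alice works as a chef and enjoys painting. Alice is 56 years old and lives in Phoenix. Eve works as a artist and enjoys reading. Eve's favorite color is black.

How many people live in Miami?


Count in Miami: 1

1


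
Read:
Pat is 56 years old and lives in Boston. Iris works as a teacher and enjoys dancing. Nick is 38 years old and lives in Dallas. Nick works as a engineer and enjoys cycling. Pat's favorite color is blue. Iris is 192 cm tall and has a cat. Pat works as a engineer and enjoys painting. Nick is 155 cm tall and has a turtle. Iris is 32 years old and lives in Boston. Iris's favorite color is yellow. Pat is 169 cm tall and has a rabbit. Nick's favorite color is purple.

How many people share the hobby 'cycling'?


Count: 1

1


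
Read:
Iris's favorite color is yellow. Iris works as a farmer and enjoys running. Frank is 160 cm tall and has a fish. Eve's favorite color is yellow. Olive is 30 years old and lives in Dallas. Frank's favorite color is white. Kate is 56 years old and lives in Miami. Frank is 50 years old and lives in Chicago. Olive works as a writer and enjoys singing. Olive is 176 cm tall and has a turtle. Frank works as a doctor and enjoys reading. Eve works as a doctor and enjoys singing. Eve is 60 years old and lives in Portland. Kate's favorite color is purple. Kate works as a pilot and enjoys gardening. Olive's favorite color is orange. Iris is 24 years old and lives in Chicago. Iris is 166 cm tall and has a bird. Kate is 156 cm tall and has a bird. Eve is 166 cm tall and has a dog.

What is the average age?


Sum=220, n=5, avg=44

44


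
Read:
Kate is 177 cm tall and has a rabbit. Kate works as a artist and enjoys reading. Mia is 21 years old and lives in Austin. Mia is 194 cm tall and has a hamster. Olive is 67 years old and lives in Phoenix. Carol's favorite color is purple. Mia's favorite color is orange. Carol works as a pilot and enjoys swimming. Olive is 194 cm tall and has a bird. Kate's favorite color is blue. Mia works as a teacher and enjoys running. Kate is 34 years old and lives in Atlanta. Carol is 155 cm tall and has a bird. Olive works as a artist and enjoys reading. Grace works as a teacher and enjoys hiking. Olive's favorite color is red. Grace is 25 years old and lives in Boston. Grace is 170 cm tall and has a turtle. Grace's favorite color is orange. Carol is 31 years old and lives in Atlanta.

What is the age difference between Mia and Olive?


|21 - 67| = 46

46


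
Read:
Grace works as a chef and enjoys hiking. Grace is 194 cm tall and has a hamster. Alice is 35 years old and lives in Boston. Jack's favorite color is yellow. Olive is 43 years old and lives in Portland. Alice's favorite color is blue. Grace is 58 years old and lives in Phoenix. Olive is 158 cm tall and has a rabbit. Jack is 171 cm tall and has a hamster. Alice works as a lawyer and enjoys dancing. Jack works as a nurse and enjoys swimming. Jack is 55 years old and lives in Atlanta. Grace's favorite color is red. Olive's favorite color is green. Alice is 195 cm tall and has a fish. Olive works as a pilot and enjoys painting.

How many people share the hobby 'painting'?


Count: 1

1


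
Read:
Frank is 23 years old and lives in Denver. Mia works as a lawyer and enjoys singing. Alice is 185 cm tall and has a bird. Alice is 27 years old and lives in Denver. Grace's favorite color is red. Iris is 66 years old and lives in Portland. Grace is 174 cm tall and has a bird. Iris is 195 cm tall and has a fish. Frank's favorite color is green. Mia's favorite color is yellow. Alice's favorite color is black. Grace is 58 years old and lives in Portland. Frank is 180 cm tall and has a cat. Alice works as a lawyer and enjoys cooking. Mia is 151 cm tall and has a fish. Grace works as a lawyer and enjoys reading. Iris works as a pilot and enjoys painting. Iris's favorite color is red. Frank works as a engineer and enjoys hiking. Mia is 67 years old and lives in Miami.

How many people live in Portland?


Count in Portland: 2

2


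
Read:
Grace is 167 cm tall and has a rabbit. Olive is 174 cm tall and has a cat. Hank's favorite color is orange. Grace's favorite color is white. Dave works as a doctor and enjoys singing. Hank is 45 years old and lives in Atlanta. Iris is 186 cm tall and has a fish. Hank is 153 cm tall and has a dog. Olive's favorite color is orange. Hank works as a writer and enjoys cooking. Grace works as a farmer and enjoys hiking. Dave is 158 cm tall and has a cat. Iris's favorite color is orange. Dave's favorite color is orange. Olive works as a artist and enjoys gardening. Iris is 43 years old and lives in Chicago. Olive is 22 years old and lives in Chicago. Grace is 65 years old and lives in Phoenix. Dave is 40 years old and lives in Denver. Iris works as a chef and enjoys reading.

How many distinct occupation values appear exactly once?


Unique occupation values: 5

5


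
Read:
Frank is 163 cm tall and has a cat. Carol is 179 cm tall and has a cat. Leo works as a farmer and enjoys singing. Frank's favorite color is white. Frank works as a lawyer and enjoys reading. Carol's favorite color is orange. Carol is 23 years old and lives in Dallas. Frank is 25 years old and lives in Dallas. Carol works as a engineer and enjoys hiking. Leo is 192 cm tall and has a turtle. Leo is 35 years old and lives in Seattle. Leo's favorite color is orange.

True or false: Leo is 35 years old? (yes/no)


Leo is actually 35. yes

yes


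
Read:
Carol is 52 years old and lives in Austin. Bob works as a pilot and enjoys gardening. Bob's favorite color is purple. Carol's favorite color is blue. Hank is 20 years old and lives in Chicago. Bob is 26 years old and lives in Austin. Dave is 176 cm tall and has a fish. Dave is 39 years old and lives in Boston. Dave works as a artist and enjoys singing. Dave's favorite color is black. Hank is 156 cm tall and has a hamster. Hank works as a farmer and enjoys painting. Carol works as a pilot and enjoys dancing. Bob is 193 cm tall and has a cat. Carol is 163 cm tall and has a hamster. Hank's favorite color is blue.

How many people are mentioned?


People: Hank, Carol, Dave, Bob. Count = 4

4


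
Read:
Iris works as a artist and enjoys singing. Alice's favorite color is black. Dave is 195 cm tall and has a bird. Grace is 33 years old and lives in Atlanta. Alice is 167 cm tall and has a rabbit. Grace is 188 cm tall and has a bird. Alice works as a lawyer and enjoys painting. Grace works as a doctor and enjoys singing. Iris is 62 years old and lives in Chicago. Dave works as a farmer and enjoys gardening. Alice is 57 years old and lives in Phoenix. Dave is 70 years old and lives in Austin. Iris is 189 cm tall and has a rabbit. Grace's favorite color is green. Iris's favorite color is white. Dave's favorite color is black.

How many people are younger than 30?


Filter: 0

0


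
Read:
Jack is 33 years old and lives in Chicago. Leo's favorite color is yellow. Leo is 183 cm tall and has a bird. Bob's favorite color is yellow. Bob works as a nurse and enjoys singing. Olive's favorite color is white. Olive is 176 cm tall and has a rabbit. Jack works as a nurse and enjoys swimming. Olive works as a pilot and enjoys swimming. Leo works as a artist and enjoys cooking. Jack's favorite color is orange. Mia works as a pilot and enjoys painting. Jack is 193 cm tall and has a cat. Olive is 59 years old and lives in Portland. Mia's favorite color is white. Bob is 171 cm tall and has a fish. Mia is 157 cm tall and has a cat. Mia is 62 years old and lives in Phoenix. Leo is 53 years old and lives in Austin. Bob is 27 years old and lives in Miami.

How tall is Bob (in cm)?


Bob is 171 cm tall

171


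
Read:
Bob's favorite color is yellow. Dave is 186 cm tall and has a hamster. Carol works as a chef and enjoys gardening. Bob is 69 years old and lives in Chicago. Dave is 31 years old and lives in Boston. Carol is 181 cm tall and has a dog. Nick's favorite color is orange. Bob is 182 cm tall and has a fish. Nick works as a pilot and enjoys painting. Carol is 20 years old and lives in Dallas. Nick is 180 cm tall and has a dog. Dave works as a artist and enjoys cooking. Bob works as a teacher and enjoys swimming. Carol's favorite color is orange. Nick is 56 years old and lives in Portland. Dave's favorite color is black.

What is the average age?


Sum=176, n=4, avg=44

44


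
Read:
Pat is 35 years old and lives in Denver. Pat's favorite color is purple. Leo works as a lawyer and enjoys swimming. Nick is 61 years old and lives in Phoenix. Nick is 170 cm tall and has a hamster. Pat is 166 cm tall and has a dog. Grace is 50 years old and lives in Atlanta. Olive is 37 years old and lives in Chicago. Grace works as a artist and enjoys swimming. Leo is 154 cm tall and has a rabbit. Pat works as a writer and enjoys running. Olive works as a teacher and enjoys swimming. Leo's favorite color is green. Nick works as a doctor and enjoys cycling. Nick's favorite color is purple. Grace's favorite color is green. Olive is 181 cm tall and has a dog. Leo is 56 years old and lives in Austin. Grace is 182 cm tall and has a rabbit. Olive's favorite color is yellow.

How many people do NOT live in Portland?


Not in Portland: 5

5


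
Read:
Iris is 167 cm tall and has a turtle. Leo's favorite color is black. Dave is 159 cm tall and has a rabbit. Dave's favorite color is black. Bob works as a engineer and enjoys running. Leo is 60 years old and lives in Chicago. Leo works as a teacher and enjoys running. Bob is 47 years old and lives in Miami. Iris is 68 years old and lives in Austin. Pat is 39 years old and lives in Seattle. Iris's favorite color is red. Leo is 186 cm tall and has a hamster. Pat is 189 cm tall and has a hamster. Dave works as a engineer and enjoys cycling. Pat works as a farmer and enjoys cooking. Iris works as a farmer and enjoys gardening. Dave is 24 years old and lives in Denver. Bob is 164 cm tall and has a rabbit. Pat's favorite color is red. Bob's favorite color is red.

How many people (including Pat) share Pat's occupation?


Pat is a farmer. Count = 2

2


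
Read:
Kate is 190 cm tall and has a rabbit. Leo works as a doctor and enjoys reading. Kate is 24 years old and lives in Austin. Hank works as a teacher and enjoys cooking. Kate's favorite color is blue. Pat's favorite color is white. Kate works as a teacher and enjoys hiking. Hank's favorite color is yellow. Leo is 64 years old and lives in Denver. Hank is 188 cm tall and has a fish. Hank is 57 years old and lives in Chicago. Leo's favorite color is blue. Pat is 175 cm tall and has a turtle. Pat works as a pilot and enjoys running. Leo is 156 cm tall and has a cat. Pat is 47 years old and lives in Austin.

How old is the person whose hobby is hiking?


Person with hobby=hiking is Kate, age 24

24
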